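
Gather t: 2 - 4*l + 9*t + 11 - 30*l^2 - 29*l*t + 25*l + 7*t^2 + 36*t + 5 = -30*l^2 + 21*l + 7*t^2 + t*(45 - 29*l) + 18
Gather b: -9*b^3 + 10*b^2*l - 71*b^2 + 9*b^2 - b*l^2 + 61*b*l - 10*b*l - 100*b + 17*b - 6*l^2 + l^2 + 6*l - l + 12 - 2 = -9*b^3 + b^2*(10*l - 62) + b*(-l^2 + 51*l - 83) - 5*l^2 + 5*l + 10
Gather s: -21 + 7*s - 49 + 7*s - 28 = 14*s - 98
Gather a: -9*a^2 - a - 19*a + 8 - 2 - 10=-9*a^2 - 20*a - 4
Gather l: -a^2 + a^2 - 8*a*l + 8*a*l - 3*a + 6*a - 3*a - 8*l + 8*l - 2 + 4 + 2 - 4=0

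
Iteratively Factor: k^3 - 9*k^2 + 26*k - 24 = (k - 4)*(k^2 - 5*k + 6) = (k - 4)*(k - 2)*(k - 3)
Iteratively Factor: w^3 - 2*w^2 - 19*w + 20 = (w - 1)*(w^2 - w - 20) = (w - 1)*(w + 4)*(w - 5)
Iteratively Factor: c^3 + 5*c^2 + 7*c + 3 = (c + 1)*(c^2 + 4*c + 3) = (c + 1)^2*(c + 3)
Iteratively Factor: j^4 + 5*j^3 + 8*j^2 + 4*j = (j + 2)*(j^3 + 3*j^2 + 2*j) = (j + 1)*(j + 2)*(j^2 + 2*j) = j*(j + 1)*(j + 2)*(j + 2)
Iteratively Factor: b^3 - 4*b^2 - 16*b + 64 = (b - 4)*(b^2 - 16) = (b - 4)^2*(b + 4)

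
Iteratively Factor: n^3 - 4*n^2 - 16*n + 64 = (n + 4)*(n^2 - 8*n + 16) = (n - 4)*(n + 4)*(n - 4)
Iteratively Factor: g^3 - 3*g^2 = (g)*(g^2 - 3*g) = g*(g - 3)*(g)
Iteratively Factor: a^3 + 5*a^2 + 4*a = (a)*(a^2 + 5*a + 4) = a*(a + 4)*(a + 1)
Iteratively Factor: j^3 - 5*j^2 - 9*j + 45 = (j - 3)*(j^2 - 2*j - 15) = (j - 3)*(j + 3)*(j - 5)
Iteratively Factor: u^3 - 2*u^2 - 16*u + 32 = (u + 4)*(u^2 - 6*u + 8) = (u - 2)*(u + 4)*(u - 4)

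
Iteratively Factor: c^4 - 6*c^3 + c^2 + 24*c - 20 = (c + 2)*(c^3 - 8*c^2 + 17*c - 10) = (c - 1)*(c + 2)*(c^2 - 7*c + 10) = (c - 2)*(c - 1)*(c + 2)*(c - 5)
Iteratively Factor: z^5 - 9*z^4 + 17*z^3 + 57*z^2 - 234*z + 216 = (z - 4)*(z^4 - 5*z^3 - 3*z^2 + 45*z - 54) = (z - 4)*(z - 3)*(z^3 - 2*z^2 - 9*z + 18) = (z - 4)*(z - 3)*(z - 2)*(z^2 - 9) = (z - 4)*(z - 3)^2*(z - 2)*(z + 3)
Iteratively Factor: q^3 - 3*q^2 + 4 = (q + 1)*(q^2 - 4*q + 4) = (q - 2)*(q + 1)*(q - 2)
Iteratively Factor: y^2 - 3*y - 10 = (y - 5)*(y + 2)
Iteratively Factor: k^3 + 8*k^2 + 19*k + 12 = (k + 1)*(k^2 + 7*k + 12) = (k + 1)*(k + 4)*(k + 3)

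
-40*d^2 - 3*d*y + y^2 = (-8*d + y)*(5*d + y)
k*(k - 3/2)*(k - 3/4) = k^3 - 9*k^2/4 + 9*k/8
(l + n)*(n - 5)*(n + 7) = l*n^2 + 2*l*n - 35*l + n^3 + 2*n^2 - 35*n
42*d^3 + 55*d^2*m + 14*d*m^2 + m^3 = (d + m)*(6*d + m)*(7*d + m)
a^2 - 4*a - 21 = (a - 7)*(a + 3)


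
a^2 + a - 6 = (a - 2)*(a + 3)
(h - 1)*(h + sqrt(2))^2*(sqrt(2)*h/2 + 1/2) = sqrt(2)*h^4/2 - sqrt(2)*h^3/2 + 5*h^3/2 - 5*h^2/2 + 2*sqrt(2)*h^2 - 2*sqrt(2)*h + h - 1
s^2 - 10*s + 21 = (s - 7)*(s - 3)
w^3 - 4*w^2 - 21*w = w*(w - 7)*(w + 3)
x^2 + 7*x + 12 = (x + 3)*(x + 4)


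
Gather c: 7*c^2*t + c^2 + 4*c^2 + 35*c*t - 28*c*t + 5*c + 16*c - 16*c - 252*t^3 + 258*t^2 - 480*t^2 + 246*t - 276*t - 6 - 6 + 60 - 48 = c^2*(7*t + 5) + c*(7*t + 5) - 252*t^3 - 222*t^2 - 30*t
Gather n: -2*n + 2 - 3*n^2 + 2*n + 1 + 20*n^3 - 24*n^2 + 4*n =20*n^3 - 27*n^2 + 4*n + 3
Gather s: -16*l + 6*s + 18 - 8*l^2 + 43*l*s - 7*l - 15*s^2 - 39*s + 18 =-8*l^2 - 23*l - 15*s^2 + s*(43*l - 33) + 36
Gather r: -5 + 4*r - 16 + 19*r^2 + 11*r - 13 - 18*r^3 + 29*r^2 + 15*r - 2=-18*r^3 + 48*r^2 + 30*r - 36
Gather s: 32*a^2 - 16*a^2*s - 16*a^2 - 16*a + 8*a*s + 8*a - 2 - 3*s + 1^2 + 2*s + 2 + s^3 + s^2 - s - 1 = 16*a^2 - 8*a + s^3 + s^2 + s*(-16*a^2 + 8*a - 2)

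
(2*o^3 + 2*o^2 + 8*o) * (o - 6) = 2*o^4 - 10*o^3 - 4*o^2 - 48*o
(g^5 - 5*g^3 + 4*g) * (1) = g^5 - 5*g^3 + 4*g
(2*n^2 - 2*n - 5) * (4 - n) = -2*n^3 + 10*n^2 - 3*n - 20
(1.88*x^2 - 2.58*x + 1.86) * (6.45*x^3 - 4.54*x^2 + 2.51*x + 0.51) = 12.126*x^5 - 25.1762*x^4 + 28.429*x^3 - 13.9614*x^2 + 3.3528*x + 0.9486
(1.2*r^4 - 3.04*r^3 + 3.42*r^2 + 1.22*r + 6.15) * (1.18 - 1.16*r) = -1.392*r^5 + 4.9424*r^4 - 7.5544*r^3 + 2.6204*r^2 - 5.6944*r + 7.257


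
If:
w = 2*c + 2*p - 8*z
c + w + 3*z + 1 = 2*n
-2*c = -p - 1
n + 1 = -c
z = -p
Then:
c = 4/19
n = -23/19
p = -11/19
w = -102/19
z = 11/19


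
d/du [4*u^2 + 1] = 8*u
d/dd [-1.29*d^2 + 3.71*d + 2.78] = 3.71 - 2.58*d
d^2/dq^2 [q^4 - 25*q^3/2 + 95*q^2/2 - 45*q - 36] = 12*q^2 - 75*q + 95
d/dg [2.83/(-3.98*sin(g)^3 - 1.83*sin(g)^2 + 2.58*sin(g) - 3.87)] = (33.7902*sin(g)^2 + 10.3578*sin(g) - 7.3014)*cos(g)/(3.98*sin(g)^3 + 1.83*sin(g)^2 - 2.58*sin(g) + 3.87)^2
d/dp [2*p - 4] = 2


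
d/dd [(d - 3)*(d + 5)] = 2*d + 2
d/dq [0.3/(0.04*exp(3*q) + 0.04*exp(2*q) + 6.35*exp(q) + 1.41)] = (-0.036*exp(2*q) - 0.024*exp(q) - 1.905)*exp(q)/(0.04*exp(3*q) + 0.04*exp(2*q) + 6.35*exp(q) + 1.41)^2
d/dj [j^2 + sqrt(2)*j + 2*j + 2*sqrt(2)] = 2*j + sqrt(2) + 2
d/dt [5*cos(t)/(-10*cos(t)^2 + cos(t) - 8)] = 5*(10*sin(t)^2 - 2)*sin(t)/(10*sin(t)^2 + cos(t) - 18)^2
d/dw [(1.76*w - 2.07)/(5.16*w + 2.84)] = (80.906736*w + 44.530064)/(5.16*w + 2.84)^3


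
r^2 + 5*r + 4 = (r + 1)*(r + 4)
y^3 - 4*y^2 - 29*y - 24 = (y - 8)*(y + 1)*(y + 3)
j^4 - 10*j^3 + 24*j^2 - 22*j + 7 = (j - 7)*(j - 1)^3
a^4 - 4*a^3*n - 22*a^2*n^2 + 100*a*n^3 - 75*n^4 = (a - 5*n)*(a - 3*n)*(a - n)*(a + 5*n)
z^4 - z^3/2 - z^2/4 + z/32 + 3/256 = (z - 3/4)*(z - 1/4)*(z + 1/4)^2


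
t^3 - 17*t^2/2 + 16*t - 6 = (t - 6)*(t - 2)*(t - 1/2)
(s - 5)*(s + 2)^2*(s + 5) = s^4 + 4*s^3 - 21*s^2 - 100*s - 100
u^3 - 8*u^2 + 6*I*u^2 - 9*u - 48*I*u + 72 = (u - 8)*(u + 3*I)^2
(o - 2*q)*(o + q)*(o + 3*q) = o^3 + 2*o^2*q - 5*o*q^2 - 6*q^3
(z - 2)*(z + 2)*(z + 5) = z^3 + 5*z^2 - 4*z - 20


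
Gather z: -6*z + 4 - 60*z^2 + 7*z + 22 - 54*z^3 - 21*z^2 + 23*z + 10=-54*z^3 - 81*z^2 + 24*z + 36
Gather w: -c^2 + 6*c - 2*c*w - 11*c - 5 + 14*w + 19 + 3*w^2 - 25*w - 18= -c^2 - 5*c + 3*w^2 + w*(-2*c - 11) - 4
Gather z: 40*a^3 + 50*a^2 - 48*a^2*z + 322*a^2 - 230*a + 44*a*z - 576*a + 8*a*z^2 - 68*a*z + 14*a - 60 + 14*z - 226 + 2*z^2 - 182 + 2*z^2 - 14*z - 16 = 40*a^3 + 372*a^2 - 792*a + z^2*(8*a + 4) + z*(-48*a^2 - 24*a) - 484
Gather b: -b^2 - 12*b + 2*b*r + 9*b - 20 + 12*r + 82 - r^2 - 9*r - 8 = -b^2 + b*(2*r - 3) - r^2 + 3*r + 54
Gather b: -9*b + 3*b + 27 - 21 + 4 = 10 - 6*b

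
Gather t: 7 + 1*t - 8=t - 1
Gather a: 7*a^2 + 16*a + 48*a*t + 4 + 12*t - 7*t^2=7*a^2 + a*(48*t + 16) - 7*t^2 + 12*t + 4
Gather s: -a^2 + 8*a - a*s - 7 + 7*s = -a^2 + 8*a + s*(7 - a) - 7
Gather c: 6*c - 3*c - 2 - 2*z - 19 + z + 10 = 3*c - z - 11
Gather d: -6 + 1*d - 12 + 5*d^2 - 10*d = 5*d^2 - 9*d - 18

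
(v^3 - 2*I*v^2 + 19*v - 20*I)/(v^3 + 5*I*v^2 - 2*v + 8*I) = (v - 5*I)/(v + 2*I)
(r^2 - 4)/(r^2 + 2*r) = (r - 2)/r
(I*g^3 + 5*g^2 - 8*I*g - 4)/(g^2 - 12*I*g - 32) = (-I*g^3 - 5*g^2 + 8*I*g + 4)/(-g^2 + 12*I*g + 32)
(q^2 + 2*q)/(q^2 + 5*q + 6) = q/(q + 3)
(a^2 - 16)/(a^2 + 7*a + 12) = (a - 4)/(a + 3)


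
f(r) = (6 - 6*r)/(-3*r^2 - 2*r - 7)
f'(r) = (6 - 6*r)*(6*r + 2)/(-3*r^2 - 2*r - 7)^2 - 6/(-3*r^2 - 2*r - 7)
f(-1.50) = -1.40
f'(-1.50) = -0.35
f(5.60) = 0.25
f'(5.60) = -0.02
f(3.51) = 0.30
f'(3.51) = -0.02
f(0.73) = -0.16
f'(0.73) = 0.70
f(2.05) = 0.27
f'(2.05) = 0.09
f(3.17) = 0.30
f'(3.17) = -0.01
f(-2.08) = -1.17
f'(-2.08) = -0.39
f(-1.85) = -1.26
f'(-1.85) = -0.40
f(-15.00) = -0.15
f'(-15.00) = -0.01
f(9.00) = 0.18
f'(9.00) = -0.02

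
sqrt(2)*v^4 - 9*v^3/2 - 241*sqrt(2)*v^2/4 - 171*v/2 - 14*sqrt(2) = (v - 7*sqrt(2))*(v + sqrt(2)/2)*(v + 4*sqrt(2))*(sqrt(2)*v + 1/2)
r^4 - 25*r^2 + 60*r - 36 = (r - 3)*(r - 2)*(r - 1)*(r + 6)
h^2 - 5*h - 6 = (h - 6)*(h + 1)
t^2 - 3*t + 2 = (t - 2)*(t - 1)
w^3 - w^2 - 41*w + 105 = (w - 5)*(w - 3)*(w + 7)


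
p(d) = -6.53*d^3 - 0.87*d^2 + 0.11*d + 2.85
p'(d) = -19.59*d^2 - 1.74*d + 0.11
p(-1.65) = 29.63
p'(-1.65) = -50.35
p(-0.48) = 3.32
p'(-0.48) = -3.57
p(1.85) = -41.27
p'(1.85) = -70.16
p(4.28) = -524.59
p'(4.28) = -366.19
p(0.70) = 0.26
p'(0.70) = -10.71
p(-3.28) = 223.56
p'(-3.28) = -204.94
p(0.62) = 1.03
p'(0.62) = -8.50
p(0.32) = 2.58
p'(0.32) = -2.45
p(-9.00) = 4691.76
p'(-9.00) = -1571.02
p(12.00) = -11404.95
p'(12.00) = -2841.73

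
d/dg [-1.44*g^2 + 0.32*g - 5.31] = 0.32 - 2.88*g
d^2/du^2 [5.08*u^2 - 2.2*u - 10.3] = 10.1600000000000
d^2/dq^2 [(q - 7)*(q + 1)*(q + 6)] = 6*q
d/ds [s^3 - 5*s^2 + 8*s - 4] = 3*s^2 - 10*s + 8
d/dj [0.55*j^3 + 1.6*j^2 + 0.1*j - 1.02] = 1.65*j^2 + 3.2*j + 0.1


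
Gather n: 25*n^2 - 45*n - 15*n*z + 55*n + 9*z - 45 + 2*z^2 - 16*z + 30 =25*n^2 + n*(10 - 15*z) + 2*z^2 - 7*z - 15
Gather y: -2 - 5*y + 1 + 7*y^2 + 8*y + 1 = 7*y^2 + 3*y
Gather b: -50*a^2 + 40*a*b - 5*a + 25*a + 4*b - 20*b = -50*a^2 + 20*a + b*(40*a - 16)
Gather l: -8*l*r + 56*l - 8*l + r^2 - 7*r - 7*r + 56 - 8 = l*(48 - 8*r) + r^2 - 14*r + 48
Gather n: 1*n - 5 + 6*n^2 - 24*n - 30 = 6*n^2 - 23*n - 35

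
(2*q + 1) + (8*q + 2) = 10*q + 3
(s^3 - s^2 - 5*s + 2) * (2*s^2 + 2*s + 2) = 2*s^5 - 10*s^3 - 8*s^2 - 6*s + 4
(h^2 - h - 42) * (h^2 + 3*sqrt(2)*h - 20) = h^4 - h^3 + 3*sqrt(2)*h^3 - 62*h^2 - 3*sqrt(2)*h^2 - 126*sqrt(2)*h + 20*h + 840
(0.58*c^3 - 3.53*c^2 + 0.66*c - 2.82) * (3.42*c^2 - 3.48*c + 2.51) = 1.9836*c^5 - 14.091*c^4 + 15.9974*c^3 - 20.8015*c^2 + 11.4702*c - 7.0782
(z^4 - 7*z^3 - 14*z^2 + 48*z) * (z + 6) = z^5 - z^4 - 56*z^3 - 36*z^2 + 288*z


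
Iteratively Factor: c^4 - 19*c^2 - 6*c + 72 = (c + 3)*(c^3 - 3*c^2 - 10*c + 24) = (c + 3)^2*(c^2 - 6*c + 8) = (c - 4)*(c + 3)^2*(c - 2)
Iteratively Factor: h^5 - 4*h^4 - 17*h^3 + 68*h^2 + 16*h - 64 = (h + 4)*(h^4 - 8*h^3 + 15*h^2 + 8*h - 16) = (h + 1)*(h + 4)*(h^3 - 9*h^2 + 24*h - 16) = (h - 4)*(h + 1)*(h + 4)*(h^2 - 5*h + 4) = (h - 4)*(h - 1)*(h + 1)*(h + 4)*(h - 4)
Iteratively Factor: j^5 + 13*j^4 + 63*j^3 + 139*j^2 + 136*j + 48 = (j + 1)*(j^4 + 12*j^3 + 51*j^2 + 88*j + 48) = (j + 1)*(j + 3)*(j^3 + 9*j^2 + 24*j + 16) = (j + 1)^2*(j + 3)*(j^2 + 8*j + 16) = (j + 1)^2*(j + 3)*(j + 4)*(j + 4)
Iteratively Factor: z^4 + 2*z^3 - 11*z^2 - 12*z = (z - 3)*(z^3 + 5*z^2 + 4*z) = z*(z - 3)*(z^2 + 5*z + 4) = z*(z - 3)*(z + 4)*(z + 1)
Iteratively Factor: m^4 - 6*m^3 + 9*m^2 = (m - 3)*(m^3 - 3*m^2) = m*(m - 3)*(m^2 - 3*m) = m^2*(m - 3)*(m - 3)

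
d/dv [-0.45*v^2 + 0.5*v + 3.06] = 0.5 - 0.9*v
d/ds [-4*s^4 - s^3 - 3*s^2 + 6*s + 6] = -16*s^3 - 3*s^2 - 6*s + 6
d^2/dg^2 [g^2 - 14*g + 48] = 2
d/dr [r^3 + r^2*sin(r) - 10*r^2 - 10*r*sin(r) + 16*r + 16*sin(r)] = r^2*cos(r) + 3*r^2 + 2*r*sin(r) - 10*r*cos(r) - 20*r - 10*sin(r) + 16*cos(r) + 16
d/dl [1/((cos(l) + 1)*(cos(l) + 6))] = (2*cos(l) + 7)*sin(l)/((cos(l) + 1)^2*(cos(l) + 6)^2)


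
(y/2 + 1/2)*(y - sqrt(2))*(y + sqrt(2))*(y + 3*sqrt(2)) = y^4/2 + y^3/2 + 3*sqrt(2)*y^3/2 - y^2 + 3*sqrt(2)*y^2/2 - 3*sqrt(2)*y - y - 3*sqrt(2)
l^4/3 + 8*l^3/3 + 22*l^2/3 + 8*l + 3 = (l/3 + 1)*(l + 1)^2*(l + 3)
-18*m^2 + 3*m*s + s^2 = (-3*m + s)*(6*m + s)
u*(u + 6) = u^2 + 6*u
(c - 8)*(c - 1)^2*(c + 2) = c^4 - 8*c^3 - 3*c^2 + 26*c - 16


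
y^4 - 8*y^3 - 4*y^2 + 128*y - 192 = (y - 6)*(y - 4)*(y - 2)*(y + 4)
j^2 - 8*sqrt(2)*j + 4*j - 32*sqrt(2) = (j + 4)*(j - 8*sqrt(2))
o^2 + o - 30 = (o - 5)*(o + 6)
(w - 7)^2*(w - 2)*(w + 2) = w^4 - 14*w^3 + 45*w^2 + 56*w - 196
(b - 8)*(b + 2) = b^2 - 6*b - 16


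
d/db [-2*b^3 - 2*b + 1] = -6*b^2 - 2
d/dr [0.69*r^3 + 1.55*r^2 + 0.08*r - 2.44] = 2.07*r^2 + 3.1*r + 0.08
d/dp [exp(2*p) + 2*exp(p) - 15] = 2*(exp(p) + 1)*exp(p)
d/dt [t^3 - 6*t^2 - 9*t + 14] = 3*t^2 - 12*t - 9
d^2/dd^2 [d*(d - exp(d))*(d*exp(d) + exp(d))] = (d^3 - 4*d^2*exp(d) + 7*d^2 - 12*d*exp(d) + 10*d - 6*exp(d) + 2)*exp(d)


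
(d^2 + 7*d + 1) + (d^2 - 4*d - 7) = 2*d^2 + 3*d - 6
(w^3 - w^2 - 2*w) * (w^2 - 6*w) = w^5 - 7*w^4 + 4*w^3 + 12*w^2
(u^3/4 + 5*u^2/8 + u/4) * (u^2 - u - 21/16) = u^5/4 + 3*u^4/8 - 45*u^3/64 - 137*u^2/128 - 21*u/64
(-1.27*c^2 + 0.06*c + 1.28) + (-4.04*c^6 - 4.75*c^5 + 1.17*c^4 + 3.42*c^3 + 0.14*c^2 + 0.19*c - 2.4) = -4.04*c^6 - 4.75*c^5 + 1.17*c^4 + 3.42*c^3 - 1.13*c^2 + 0.25*c - 1.12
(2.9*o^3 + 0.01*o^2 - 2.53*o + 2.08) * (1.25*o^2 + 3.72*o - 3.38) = 3.625*o^5 + 10.8005*o^4 - 12.9273*o^3 - 6.8454*o^2 + 16.289*o - 7.0304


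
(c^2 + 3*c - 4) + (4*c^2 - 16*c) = 5*c^2 - 13*c - 4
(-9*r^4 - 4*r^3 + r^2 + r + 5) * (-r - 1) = 9*r^5 + 13*r^4 + 3*r^3 - 2*r^2 - 6*r - 5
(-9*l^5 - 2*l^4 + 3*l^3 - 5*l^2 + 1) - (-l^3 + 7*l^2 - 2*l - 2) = -9*l^5 - 2*l^4 + 4*l^3 - 12*l^2 + 2*l + 3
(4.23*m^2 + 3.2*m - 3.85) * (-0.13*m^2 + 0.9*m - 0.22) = -0.5499*m^4 + 3.391*m^3 + 2.4499*m^2 - 4.169*m + 0.847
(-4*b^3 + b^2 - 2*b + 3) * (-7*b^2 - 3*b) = 28*b^5 + 5*b^4 + 11*b^3 - 15*b^2 - 9*b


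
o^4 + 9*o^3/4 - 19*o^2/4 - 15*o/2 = o*(o - 2)*(o + 5/4)*(o + 3)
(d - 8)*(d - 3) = d^2 - 11*d + 24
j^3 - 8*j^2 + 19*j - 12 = (j - 4)*(j - 3)*(j - 1)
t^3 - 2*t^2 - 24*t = t*(t - 6)*(t + 4)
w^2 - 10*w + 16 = (w - 8)*(w - 2)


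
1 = 1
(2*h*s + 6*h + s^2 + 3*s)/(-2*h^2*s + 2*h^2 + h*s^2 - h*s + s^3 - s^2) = (s + 3)/(-h*s + h + s^2 - s)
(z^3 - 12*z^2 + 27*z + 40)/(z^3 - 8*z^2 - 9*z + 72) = (z^2 - 4*z - 5)/(z^2 - 9)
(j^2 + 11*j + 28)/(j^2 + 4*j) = (j + 7)/j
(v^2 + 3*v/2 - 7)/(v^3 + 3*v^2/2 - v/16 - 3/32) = 16*(2*v^2 + 3*v - 14)/(32*v^3 + 48*v^2 - 2*v - 3)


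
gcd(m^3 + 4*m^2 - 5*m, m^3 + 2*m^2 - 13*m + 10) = m^2 + 4*m - 5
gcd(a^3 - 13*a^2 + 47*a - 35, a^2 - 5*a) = a - 5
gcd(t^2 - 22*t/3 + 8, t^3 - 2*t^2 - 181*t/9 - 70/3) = t - 6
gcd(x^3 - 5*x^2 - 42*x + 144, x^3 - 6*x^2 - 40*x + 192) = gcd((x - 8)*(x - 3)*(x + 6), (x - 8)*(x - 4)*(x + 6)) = x^2 - 2*x - 48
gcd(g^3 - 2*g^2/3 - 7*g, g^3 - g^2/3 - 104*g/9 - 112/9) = g + 7/3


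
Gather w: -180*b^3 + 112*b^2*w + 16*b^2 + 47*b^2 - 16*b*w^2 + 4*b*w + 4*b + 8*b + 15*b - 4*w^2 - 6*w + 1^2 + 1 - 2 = -180*b^3 + 63*b^2 + 27*b + w^2*(-16*b - 4) + w*(112*b^2 + 4*b - 6)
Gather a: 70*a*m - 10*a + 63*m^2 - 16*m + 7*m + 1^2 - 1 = a*(70*m - 10) + 63*m^2 - 9*m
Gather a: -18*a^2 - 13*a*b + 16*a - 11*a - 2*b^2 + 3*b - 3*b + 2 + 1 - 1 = -18*a^2 + a*(5 - 13*b) - 2*b^2 + 2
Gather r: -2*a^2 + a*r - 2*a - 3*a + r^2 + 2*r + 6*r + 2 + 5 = -2*a^2 - 5*a + r^2 + r*(a + 8) + 7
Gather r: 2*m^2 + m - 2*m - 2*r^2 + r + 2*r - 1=2*m^2 - m - 2*r^2 + 3*r - 1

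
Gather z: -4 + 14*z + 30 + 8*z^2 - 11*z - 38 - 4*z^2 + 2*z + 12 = 4*z^2 + 5*z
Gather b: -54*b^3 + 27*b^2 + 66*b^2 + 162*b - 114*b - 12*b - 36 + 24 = -54*b^3 + 93*b^2 + 36*b - 12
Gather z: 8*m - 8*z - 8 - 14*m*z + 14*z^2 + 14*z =8*m + 14*z^2 + z*(6 - 14*m) - 8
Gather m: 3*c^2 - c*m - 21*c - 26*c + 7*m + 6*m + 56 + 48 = 3*c^2 - 47*c + m*(13 - c) + 104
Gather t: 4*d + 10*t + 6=4*d + 10*t + 6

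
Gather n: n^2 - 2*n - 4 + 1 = n^2 - 2*n - 3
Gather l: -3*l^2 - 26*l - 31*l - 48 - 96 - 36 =-3*l^2 - 57*l - 180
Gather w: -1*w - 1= -w - 1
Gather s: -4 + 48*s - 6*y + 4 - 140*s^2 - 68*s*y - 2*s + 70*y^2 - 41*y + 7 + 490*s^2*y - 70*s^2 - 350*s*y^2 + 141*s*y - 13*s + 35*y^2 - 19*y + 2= s^2*(490*y - 210) + s*(-350*y^2 + 73*y + 33) + 105*y^2 - 66*y + 9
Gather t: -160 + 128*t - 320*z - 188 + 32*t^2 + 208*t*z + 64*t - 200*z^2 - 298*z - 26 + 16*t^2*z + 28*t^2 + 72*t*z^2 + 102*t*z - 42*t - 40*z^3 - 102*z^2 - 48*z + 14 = t^2*(16*z + 60) + t*(72*z^2 + 310*z + 150) - 40*z^3 - 302*z^2 - 666*z - 360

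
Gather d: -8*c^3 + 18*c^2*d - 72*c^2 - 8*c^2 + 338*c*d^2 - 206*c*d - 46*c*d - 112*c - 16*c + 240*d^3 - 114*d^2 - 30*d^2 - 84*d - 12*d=-8*c^3 - 80*c^2 - 128*c + 240*d^3 + d^2*(338*c - 144) + d*(18*c^2 - 252*c - 96)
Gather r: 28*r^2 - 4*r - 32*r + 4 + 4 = 28*r^2 - 36*r + 8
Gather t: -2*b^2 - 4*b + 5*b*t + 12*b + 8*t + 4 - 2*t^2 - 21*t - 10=-2*b^2 + 8*b - 2*t^2 + t*(5*b - 13) - 6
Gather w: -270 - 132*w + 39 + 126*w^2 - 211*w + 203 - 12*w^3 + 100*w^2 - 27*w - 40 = -12*w^3 + 226*w^2 - 370*w - 68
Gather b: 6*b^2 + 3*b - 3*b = 6*b^2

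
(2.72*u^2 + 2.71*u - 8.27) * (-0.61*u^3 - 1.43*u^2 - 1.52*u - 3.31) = -1.6592*u^5 - 5.5427*u^4 - 2.965*u^3 - 1.2963*u^2 + 3.6003*u + 27.3737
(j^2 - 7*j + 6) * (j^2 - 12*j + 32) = j^4 - 19*j^3 + 122*j^2 - 296*j + 192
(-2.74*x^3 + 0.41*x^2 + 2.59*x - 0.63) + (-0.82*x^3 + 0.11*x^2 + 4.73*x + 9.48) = -3.56*x^3 + 0.52*x^2 + 7.32*x + 8.85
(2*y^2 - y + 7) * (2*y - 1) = 4*y^3 - 4*y^2 + 15*y - 7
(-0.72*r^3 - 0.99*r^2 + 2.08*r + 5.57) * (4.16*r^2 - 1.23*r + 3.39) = -2.9952*r^5 - 3.2328*r^4 + 7.4297*r^3 + 17.2567*r^2 + 0.2001*r + 18.8823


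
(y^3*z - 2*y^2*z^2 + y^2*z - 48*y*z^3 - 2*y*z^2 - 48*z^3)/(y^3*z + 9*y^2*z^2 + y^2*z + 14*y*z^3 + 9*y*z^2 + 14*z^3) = (y^2 - 2*y*z - 48*z^2)/(y^2 + 9*y*z + 14*z^2)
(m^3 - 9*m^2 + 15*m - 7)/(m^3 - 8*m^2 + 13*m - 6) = (m - 7)/(m - 6)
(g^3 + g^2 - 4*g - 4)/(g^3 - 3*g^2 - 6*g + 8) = (g^2 - g - 2)/(g^2 - 5*g + 4)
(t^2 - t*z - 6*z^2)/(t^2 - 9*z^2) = (t + 2*z)/(t + 3*z)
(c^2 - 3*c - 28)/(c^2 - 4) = (c^2 - 3*c - 28)/(c^2 - 4)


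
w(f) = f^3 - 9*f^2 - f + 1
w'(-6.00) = 215.00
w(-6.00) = -533.00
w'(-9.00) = 404.00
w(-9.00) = -1448.00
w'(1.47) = -20.98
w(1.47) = -16.74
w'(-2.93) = 77.49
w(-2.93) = -98.49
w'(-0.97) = 19.28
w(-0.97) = -7.41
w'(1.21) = -18.39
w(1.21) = -11.62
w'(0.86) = -14.26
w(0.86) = -5.88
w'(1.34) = -19.73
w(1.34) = -14.09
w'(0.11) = -2.94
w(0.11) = 0.78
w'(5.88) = -3.12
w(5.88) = -112.75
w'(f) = 3*f^2 - 18*f - 1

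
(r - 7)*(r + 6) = r^2 - r - 42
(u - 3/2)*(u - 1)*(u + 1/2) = u^3 - 2*u^2 + u/4 + 3/4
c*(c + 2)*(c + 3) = c^3 + 5*c^2 + 6*c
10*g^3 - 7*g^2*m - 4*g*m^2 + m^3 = (-5*g + m)*(-g + m)*(2*g + m)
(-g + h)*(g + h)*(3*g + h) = -3*g^3 - g^2*h + 3*g*h^2 + h^3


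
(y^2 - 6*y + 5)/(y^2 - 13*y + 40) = (y - 1)/(y - 8)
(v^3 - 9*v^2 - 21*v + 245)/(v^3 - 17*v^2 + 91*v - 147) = (v + 5)/(v - 3)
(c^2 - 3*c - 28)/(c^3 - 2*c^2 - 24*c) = (c - 7)/(c*(c - 6))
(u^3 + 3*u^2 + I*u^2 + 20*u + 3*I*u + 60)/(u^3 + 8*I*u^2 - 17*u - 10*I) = (u^2 + u*(3 - 4*I) - 12*I)/(u^2 + 3*I*u - 2)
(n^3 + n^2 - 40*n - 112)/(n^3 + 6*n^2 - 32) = (n - 7)/(n - 2)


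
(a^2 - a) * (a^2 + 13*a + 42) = a^4 + 12*a^3 + 29*a^2 - 42*a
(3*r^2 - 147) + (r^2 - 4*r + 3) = 4*r^2 - 4*r - 144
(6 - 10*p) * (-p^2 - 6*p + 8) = 10*p^3 + 54*p^2 - 116*p + 48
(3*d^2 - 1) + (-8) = 3*d^2 - 9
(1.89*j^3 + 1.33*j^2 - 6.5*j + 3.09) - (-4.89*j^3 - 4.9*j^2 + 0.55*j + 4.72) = 6.78*j^3 + 6.23*j^2 - 7.05*j - 1.63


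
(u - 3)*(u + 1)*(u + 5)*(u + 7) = u^4 + 10*u^3 + 8*u^2 - 106*u - 105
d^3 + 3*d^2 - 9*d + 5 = (d - 1)^2*(d + 5)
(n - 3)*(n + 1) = n^2 - 2*n - 3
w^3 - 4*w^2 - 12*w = w*(w - 6)*(w + 2)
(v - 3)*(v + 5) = v^2 + 2*v - 15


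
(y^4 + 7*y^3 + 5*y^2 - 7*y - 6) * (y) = y^5 + 7*y^4 + 5*y^3 - 7*y^2 - 6*y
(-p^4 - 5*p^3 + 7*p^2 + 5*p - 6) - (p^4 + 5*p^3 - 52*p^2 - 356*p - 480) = -2*p^4 - 10*p^3 + 59*p^2 + 361*p + 474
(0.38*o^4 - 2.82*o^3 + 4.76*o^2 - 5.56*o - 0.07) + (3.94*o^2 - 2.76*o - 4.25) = 0.38*o^4 - 2.82*o^3 + 8.7*o^2 - 8.32*o - 4.32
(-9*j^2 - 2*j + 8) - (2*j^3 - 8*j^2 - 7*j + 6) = -2*j^3 - j^2 + 5*j + 2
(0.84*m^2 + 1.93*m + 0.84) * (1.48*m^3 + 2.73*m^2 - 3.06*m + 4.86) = 1.2432*m^5 + 5.1496*m^4 + 3.9417*m^3 + 0.469799999999999*m^2 + 6.8094*m + 4.0824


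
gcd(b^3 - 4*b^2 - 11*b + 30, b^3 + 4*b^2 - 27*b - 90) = b^2 - 2*b - 15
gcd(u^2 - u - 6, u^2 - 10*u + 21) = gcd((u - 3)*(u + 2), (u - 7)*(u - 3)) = u - 3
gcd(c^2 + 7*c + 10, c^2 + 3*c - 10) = c + 5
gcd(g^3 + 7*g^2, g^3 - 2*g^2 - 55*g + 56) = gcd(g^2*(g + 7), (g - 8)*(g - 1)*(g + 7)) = g + 7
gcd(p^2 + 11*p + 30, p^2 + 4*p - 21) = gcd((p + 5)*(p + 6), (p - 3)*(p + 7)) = 1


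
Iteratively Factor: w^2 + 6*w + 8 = (w + 4)*(w + 2)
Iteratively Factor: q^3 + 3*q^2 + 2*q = (q)*(q^2 + 3*q + 2) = q*(q + 2)*(q + 1)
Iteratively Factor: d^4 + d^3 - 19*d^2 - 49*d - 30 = (d + 3)*(d^3 - 2*d^2 - 13*d - 10) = (d - 5)*(d + 3)*(d^2 + 3*d + 2) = (d - 5)*(d + 1)*(d + 3)*(d + 2)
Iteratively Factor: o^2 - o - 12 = (o - 4)*(o + 3)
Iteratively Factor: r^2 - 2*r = (r)*(r - 2)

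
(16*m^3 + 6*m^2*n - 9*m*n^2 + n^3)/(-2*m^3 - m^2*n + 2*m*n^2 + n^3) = (-16*m^2 + 10*m*n - n^2)/(2*m^2 - m*n - n^2)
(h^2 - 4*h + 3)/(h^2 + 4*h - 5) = (h - 3)/(h + 5)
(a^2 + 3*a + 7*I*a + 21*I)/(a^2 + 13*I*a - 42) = (a + 3)/(a + 6*I)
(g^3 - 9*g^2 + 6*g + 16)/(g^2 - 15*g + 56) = (g^2 - g - 2)/(g - 7)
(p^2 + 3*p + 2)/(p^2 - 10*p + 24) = (p^2 + 3*p + 2)/(p^2 - 10*p + 24)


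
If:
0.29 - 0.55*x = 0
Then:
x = 0.53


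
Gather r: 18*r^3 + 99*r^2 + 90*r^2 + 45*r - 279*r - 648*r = 18*r^3 + 189*r^2 - 882*r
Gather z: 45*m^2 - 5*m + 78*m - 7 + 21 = 45*m^2 + 73*m + 14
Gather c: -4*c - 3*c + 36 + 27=63 - 7*c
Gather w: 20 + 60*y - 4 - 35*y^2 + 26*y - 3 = -35*y^2 + 86*y + 13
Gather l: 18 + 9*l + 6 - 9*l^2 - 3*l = -9*l^2 + 6*l + 24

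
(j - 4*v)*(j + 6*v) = j^2 + 2*j*v - 24*v^2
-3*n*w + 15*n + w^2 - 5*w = (-3*n + w)*(w - 5)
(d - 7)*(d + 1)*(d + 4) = d^3 - 2*d^2 - 31*d - 28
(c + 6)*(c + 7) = c^2 + 13*c + 42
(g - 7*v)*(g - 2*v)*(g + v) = g^3 - 8*g^2*v + 5*g*v^2 + 14*v^3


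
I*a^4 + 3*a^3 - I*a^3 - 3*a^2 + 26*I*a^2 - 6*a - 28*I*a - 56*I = (a - 2)*(a - 7*I)*(a + 4*I)*(I*a + I)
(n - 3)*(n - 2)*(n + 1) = n^3 - 4*n^2 + n + 6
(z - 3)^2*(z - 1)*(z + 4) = z^4 - 3*z^3 - 13*z^2 + 51*z - 36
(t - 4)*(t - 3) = t^2 - 7*t + 12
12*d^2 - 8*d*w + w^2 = (-6*d + w)*(-2*d + w)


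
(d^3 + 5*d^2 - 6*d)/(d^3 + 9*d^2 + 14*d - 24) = d/(d + 4)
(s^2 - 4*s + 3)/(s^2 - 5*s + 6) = (s - 1)/(s - 2)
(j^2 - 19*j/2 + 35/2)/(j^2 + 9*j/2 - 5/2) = (2*j^2 - 19*j + 35)/(2*j^2 + 9*j - 5)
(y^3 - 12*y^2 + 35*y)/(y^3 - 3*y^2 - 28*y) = (y - 5)/(y + 4)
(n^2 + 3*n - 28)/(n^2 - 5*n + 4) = (n + 7)/(n - 1)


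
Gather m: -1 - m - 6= -m - 7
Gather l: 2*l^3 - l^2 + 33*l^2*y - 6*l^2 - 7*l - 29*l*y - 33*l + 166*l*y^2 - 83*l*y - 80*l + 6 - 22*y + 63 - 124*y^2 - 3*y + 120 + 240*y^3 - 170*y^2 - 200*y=2*l^3 + l^2*(33*y - 7) + l*(166*y^2 - 112*y - 120) + 240*y^3 - 294*y^2 - 225*y + 189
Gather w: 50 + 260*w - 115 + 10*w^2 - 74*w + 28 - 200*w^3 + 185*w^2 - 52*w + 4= -200*w^3 + 195*w^2 + 134*w - 33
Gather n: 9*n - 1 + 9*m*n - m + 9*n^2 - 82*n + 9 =-m + 9*n^2 + n*(9*m - 73) + 8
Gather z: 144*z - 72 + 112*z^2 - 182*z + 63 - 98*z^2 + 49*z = 14*z^2 + 11*z - 9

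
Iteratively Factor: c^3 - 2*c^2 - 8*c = (c)*(c^2 - 2*c - 8) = c*(c + 2)*(c - 4)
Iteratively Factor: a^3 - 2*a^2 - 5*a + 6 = (a - 1)*(a^2 - a - 6) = (a - 3)*(a - 1)*(a + 2)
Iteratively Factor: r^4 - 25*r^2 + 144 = (r - 4)*(r^3 + 4*r^2 - 9*r - 36) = (r - 4)*(r + 4)*(r^2 - 9) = (r - 4)*(r + 3)*(r + 4)*(r - 3)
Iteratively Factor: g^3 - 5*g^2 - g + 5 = (g + 1)*(g^2 - 6*g + 5) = (g - 1)*(g + 1)*(g - 5)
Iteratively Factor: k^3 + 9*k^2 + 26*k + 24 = (k + 2)*(k^2 + 7*k + 12) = (k + 2)*(k + 3)*(k + 4)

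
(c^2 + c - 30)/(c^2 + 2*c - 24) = (c - 5)/(c - 4)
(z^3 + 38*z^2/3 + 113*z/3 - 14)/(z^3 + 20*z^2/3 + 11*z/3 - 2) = (z + 7)/(z + 1)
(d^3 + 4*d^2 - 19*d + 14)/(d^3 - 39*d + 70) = (d - 1)/(d - 5)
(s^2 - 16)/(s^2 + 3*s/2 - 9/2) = 2*(s^2 - 16)/(2*s^2 + 3*s - 9)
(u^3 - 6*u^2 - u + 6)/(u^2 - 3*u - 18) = (u^2 - 1)/(u + 3)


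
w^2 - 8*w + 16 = (w - 4)^2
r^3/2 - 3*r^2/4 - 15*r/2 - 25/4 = (r/2 + 1/2)*(r - 5)*(r + 5/2)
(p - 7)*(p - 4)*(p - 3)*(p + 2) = p^4 - 12*p^3 + 33*p^2 + 38*p - 168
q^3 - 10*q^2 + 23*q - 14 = (q - 7)*(q - 2)*(q - 1)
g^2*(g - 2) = g^3 - 2*g^2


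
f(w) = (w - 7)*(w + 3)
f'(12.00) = 20.00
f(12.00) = 75.00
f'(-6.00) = -16.00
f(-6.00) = 39.00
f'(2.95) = 1.90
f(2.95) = -24.10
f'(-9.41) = -22.82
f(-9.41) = 105.19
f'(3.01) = 2.02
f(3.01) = -23.98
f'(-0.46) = -4.92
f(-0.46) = -18.95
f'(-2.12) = -8.24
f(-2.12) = -8.03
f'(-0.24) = -4.48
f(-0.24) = -19.98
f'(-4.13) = -12.26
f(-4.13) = 12.58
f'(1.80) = -0.40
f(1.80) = -24.96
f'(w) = 2*w - 4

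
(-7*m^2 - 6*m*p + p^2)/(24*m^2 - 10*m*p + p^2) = (-7*m^2 - 6*m*p + p^2)/(24*m^2 - 10*m*p + p^2)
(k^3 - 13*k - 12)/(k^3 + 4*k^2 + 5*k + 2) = (k^2 - k - 12)/(k^2 + 3*k + 2)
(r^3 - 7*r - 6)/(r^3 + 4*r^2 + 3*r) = (r^2 - r - 6)/(r*(r + 3))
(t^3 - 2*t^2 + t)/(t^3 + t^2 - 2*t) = (t - 1)/(t + 2)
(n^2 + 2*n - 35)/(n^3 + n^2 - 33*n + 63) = (n - 5)/(n^2 - 6*n + 9)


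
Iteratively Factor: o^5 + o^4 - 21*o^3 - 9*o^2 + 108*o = (o - 3)*(o^4 + 4*o^3 - 9*o^2 - 36*o) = (o - 3)*(o + 3)*(o^3 + o^2 - 12*o) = (o - 3)^2*(o + 3)*(o^2 + 4*o) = o*(o - 3)^2*(o + 3)*(o + 4)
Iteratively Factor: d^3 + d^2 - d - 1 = (d + 1)*(d^2 - 1) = (d + 1)^2*(d - 1)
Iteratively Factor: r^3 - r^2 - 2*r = (r + 1)*(r^2 - 2*r) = r*(r + 1)*(r - 2)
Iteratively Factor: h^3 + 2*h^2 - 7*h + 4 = (h - 1)*(h^2 + 3*h - 4) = (h - 1)*(h + 4)*(h - 1)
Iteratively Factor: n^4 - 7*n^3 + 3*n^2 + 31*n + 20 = (n + 1)*(n^3 - 8*n^2 + 11*n + 20) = (n + 1)^2*(n^2 - 9*n + 20) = (n - 4)*(n + 1)^2*(n - 5)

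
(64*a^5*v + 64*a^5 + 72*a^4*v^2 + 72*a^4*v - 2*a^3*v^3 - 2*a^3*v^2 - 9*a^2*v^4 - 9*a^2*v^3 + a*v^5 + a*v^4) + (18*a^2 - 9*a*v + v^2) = 64*a^5*v + 64*a^5 + 72*a^4*v^2 + 72*a^4*v - 2*a^3*v^3 - 2*a^3*v^2 - 9*a^2*v^4 - 9*a^2*v^3 + 18*a^2 + a*v^5 + a*v^4 - 9*a*v + v^2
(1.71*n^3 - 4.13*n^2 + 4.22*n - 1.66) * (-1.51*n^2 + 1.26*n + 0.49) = -2.5821*n^5 + 8.3909*n^4 - 10.7381*n^3 + 5.8001*n^2 - 0.0238000000000005*n - 0.8134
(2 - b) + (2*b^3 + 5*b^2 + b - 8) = 2*b^3 + 5*b^2 - 6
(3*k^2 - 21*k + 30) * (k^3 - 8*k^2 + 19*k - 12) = 3*k^5 - 45*k^4 + 255*k^3 - 675*k^2 + 822*k - 360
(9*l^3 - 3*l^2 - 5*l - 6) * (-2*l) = -18*l^4 + 6*l^3 + 10*l^2 + 12*l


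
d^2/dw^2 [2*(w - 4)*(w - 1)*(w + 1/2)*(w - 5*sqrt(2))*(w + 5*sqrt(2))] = 40*w^3 - 108*w^2 - 582*w + 908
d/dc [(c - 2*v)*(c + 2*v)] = 2*c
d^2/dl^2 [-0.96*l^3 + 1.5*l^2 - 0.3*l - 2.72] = 3.0 - 5.76*l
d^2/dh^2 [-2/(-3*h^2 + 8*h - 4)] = 4*(-9*h^2 + 24*h + 4*(3*h - 4)^2 - 12)/(3*h^2 - 8*h + 4)^3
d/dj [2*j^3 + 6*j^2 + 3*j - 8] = 6*j^2 + 12*j + 3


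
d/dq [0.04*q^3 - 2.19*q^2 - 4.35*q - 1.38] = 0.12*q^2 - 4.38*q - 4.35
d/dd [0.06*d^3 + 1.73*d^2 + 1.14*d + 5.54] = 0.18*d^2 + 3.46*d + 1.14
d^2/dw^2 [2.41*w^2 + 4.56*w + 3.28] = 4.82000000000000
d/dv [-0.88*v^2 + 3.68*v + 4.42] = 3.68 - 1.76*v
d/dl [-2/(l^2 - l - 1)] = 2*(2*l - 1)/(-l^2 + l + 1)^2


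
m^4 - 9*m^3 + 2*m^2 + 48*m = m*(m - 8)*(m - 3)*(m + 2)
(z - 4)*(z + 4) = z^2 - 16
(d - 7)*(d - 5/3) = d^2 - 26*d/3 + 35/3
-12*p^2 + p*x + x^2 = (-3*p + x)*(4*p + x)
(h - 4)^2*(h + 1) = h^3 - 7*h^2 + 8*h + 16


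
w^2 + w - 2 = (w - 1)*(w + 2)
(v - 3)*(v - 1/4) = v^2 - 13*v/4 + 3/4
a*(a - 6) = a^2 - 6*a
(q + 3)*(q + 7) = q^2 + 10*q + 21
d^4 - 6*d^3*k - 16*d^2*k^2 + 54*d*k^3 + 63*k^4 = (d - 7*k)*(d - 3*k)*(d + k)*(d + 3*k)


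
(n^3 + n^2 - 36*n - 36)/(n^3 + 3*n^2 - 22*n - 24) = (n - 6)/(n - 4)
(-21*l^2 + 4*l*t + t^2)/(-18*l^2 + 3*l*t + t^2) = (7*l + t)/(6*l + t)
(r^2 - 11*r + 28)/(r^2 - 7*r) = (r - 4)/r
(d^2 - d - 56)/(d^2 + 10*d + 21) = (d - 8)/(d + 3)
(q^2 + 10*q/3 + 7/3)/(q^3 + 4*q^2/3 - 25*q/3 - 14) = (q + 1)/(q^2 - q - 6)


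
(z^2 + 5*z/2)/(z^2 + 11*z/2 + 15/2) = z/(z + 3)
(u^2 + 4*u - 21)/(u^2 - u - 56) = (u - 3)/(u - 8)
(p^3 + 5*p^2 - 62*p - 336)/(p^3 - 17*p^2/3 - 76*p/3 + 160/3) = 3*(p^2 + 13*p + 42)/(3*p^2 + 7*p - 20)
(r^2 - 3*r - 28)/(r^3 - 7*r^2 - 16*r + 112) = 1/(r - 4)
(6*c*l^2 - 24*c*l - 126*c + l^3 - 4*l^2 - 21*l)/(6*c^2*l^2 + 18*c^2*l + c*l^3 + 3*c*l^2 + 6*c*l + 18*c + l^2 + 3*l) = (l - 7)/(c*l + 1)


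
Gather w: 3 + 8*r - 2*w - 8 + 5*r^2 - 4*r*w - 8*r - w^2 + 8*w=5*r^2 - w^2 + w*(6 - 4*r) - 5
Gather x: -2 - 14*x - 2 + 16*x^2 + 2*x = 16*x^2 - 12*x - 4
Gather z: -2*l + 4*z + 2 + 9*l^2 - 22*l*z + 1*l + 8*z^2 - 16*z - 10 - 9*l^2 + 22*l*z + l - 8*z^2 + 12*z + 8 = 0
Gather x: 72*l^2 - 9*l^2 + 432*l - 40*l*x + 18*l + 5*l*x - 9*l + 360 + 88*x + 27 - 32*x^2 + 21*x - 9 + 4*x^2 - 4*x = 63*l^2 + 441*l - 28*x^2 + x*(105 - 35*l) + 378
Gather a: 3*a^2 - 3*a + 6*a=3*a^2 + 3*a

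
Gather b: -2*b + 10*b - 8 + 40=8*b + 32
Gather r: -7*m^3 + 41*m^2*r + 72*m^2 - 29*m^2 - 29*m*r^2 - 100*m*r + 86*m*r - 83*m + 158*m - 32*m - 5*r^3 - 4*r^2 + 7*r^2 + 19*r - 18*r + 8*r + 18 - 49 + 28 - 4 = -7*m^3 + 43*m^2 + 43*m - 5*r^3 + r^2*(3 - 29*m) + r*(41*m^2 - 14*m + 9) - 7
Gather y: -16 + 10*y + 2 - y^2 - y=-y^2 + 9*y - 14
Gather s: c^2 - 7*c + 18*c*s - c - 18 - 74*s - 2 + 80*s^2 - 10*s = c^2 - 8*c + 80*s^2 + s*(18*c - 84) - 20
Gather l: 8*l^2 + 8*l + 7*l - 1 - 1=8*l^2 + 15*l - 2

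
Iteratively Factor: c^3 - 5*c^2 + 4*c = (c - 4)*(c^2 - c) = (c - 4)*(c - 1)*(c)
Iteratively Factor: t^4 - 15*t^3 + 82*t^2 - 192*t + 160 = (t - 5)*(t^3 - 10*t^2 + 32*t - 32) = (t - 5)*(t - 4)*(t^2 - 6*t + 8) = (t - 5)*(t - 4)*(t - 2)*(t - 4)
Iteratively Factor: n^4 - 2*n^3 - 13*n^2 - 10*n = (n)*(n^3 - 2*n^2 - 13*n - 10) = n*(n - 5)*(n^2 + 3*n + 2) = n*(n - 5)*(n + 1)*(n + 2)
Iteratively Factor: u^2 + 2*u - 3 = (u - 1)*(u + 3)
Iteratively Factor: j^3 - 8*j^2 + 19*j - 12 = (j - 1)*(j^2 - 7*j + 12) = (j - 3)*(j - 1)*(j - 4)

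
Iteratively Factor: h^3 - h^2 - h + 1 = (h + 1)*(h^2 - 2*h + 1) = (h - 1)*(h + 1)*(h - 1)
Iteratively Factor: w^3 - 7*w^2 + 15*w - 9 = (w - 3)*(w^2 - 4*w + 3) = (w - 3)*(w - 1)*(w - 3)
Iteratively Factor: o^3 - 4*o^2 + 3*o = (o - 1)*(o^2 - 3*o) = o*(o - 1)*(o - 3)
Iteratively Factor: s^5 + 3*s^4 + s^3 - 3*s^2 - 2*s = (s + 1)*(s^4 + 2*s^3 - s^2 - 2*s) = (s + 1)^2*(s^3 + s^2 - 2*s) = s*(s + 1)^2*(s^2 + s - 2) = s*(s + 1)^2*(s + 2)*(s - 1)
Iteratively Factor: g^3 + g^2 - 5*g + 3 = (g - 1)*(g^2 + 2*g - 3) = (g - 1)^2*(g + 3)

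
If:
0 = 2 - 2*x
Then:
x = 1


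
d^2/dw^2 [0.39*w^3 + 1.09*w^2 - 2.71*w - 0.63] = 2.34*w + 2.18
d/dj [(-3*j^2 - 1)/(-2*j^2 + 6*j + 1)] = 2*(-9*j^2 - 5*j + 3)/(4*j^4 - 24*j^3 + 32*j^2 + 12*j + 1)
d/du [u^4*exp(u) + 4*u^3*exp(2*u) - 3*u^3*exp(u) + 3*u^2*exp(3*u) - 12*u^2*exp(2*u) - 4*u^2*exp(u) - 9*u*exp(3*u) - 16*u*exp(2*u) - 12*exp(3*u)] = (u^4 + 8*u^3*exp(u) + u^3 + 9*u^2*exp(2*u) - 12*u^2*exp(u) - 13*u^2 - 21*u*exp(2*u) - 56*u*exp(u) - 8*u - 45*exp(2*u) - 16*exp(u))*exp(u)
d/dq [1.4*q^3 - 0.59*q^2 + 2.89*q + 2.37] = 4.2*q^2 - 1.18*q + 2.89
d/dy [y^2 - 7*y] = 2*y - 7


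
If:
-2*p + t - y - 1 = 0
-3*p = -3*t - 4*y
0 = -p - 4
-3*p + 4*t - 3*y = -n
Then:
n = 103/7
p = -4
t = -40/7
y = 9/7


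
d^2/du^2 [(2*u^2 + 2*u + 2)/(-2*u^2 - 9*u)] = 4*(14*u^3 - 12*u^2 - 54*u - 81)/(u^3*(8*u^3 + 108*u^2 + 486*u + 729))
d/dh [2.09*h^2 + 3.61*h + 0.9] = 4.18*h + 3.61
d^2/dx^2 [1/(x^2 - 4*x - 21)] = 2*(x^2 - 4*x - 4*(x - 2)^2 - 21)/(-x^2 + 4*x + 21)^3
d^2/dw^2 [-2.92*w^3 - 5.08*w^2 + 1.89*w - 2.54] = -17.52*w - 10.16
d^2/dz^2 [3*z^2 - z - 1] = 6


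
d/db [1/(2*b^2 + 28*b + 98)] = (-b - 7)/(b^2 + 14*b + 49)^2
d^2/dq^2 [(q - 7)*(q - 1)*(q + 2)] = 6*q - 12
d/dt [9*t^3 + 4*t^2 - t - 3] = 27*t^2 + 8*t - 1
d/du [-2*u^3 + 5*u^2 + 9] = 2*u*(5 - 3*u)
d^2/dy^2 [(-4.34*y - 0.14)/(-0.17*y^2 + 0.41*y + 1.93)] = ((3.5112 - 4.4268*y)*(-0.17*y^2 + 0.41*y + 1.93) - (0.34*y - 0.41)*(0.68*y - 0.82)*(4.34*y + 0.14))/(-0.17*y^2 + 0.41*y + 1.93)^3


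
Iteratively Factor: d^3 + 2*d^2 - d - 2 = (d - 1)*(d^2 + 3*d + 2) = (d - 1)*(d + 2)*(d + 1)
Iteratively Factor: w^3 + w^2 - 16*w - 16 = (w + 1)*(w^2 - 16) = (w + 1)*(w + 4)*(w - 4)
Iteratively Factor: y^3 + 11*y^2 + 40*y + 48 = (y + 4)*(y^2 + 7*y + 12) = (y + 3)*(y + 4)*(y + 4)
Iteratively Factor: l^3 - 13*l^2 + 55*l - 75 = (l - 3)*(l^2 - 10*l + 25) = (l - 5)*(l - 3)*(l - 5)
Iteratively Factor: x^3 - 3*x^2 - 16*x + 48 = (x + 4)*(x^2 - 7*x + 12) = (x - 3)*(x + 4)*(x - 4)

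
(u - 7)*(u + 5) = u^2 - 2*u - 35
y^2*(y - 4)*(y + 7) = y^4 + 3*y^3 - 28*y^2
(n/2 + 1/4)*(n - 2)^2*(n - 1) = n^4/2 - 9*n^3/4 + 11*n^2/4 - 1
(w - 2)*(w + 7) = w^2 + 5*w - 14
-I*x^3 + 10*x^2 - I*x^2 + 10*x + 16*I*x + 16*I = (x + 2*I)*(x + 8*I)*(-I*x - I)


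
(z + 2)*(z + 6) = z^2 + 8*z + 12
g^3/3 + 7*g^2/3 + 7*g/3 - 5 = (g/3 + 1)*(g - 1)*(g + 5)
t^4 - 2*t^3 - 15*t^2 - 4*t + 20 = (t - 5)*(t - 1)*(t + 2)^2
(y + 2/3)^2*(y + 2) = y^3 + 10*y^2/3 + 28*y/9 + 8/9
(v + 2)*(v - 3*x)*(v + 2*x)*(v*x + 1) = v^4*x - v^3*x^2 + 2*v^3*x + v^3 - 6*v^2*x^3 - 2*v^2*x^2 - v^2*x + 2*v^2 - 12*v*x^3 - 6*v*x^2 - 2*v*x - 12*x^2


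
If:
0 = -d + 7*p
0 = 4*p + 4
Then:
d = -7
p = -1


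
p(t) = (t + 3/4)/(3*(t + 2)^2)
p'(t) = -2*(t + 3/4)/(3*(t + 2)^3) + 1/(3*(t + 2)^2) = (1 - 2*t)/(6*(t + 2)^3)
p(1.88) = 0.06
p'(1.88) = -0.01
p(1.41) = 0.06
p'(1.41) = -0.01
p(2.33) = 0.05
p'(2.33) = -0.01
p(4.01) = 0.04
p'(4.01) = -0.01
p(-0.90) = -0.04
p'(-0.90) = 0.35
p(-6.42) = -0.10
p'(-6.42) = -0.03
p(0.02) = 0.06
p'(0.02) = 0.02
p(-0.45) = 0.04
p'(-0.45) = 0.09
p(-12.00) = -0.04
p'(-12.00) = 0.00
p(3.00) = 0.05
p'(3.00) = -0.00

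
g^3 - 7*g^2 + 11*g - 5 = (g - 5)*(g - 1)^2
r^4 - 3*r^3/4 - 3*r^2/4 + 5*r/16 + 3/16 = (r - 1)*(r - 3/4)*(r + 1/2)^2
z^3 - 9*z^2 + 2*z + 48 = (z - 8)*(z - 3)*(z + 2)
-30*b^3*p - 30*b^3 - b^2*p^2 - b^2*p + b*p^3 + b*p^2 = (-6*b + p)*(5*b + p)*(b*p + b)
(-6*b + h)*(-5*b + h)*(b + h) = 30*b^3 + 19*b^2*h - 10*b*h^2 + h^3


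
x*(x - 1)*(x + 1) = x^3 - x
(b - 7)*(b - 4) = b^2 - 11*b + 28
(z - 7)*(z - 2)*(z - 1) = z^3 - 10*z^2 + 23*z - 14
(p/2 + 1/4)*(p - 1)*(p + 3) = p^3/2 + 5*p^2/4 - p - 3/4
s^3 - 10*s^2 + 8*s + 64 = (s - 8)*(s - 4)*(s + 2)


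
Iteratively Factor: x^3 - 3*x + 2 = (x - 1)*(x^2 + x - 2) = (x - 1)*(x + 2)*(x - 1)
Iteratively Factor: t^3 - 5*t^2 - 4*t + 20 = (t - 5)*(t^2 - 4) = (t - 5)*(t + 2)*(t - 2)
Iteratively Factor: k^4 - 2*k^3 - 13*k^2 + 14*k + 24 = (k - 2)*(k^3 - 13*k - 12) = (k - 2)*(k + 3)*(k^2 - 3*k - 4) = (k - 2)*(k + 1)*(k + 3)*(k - 4)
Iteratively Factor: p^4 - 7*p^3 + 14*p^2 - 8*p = (p - 4)*(p^3 - 3*p^2 + 2*p) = p*(p - 4)*(p^2 - 3*p + 2) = p*(p - 4)*(p - 2)*(p - 1)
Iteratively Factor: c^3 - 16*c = (c)*(c^2 - 16) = c*(c + 4)*(c - 4)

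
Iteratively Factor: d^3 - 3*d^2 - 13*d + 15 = (d + 3)*(d^2 - 6*d + 5) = (d - 1)*(d + 3)*(d - 5)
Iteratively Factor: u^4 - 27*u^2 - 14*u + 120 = (u + 4)*(u^3 - 4*u^2 - 11*u + 30) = (u + 3)*(u + 4)*(u^2 - 7*u + 10) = (u - 5)*(u + 3)*(u + 4)*(u - 2)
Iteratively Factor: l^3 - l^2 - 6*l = (l)*(l^2 - l - 6) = l*(l + 2)*(l - 3)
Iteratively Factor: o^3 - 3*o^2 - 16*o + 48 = (o + 4)*(o^2 - 7*o + 12) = (o - 3)*(o + 4)*(o - 4)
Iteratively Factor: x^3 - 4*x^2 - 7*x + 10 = (x - 1)*(x^2 - 3*x - 10) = (x - 5)*(x - 1)*(x + 2)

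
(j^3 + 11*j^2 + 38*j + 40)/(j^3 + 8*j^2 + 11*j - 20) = (j + 2)/(j - 1)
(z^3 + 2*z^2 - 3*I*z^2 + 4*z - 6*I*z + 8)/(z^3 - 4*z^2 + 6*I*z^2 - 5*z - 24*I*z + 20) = (z^2 + z*(2 - 4*I) - 8*I)/(z^2 + z*(-4 + 5*I) - 20*I)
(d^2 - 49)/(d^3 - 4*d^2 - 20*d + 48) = (d^2 - 49)/(d^3 - 4*d^2 - 20*d + 48)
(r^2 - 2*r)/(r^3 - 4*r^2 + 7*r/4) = 4*(r - 2)/(4*r^2 - 16*r + 7)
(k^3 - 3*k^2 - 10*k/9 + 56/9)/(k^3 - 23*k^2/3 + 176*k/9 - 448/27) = 3*(3*k^2 - 2*k - 8)/(9*k^2 - 48*k + 64)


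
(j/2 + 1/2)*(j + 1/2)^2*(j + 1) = j^4/2 + 3*j^3/2 + 13*j^2/8 + 3*j/4 + 1/8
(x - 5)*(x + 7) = x^2 + 2*x - 35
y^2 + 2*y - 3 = (y - 1)*(y + 3)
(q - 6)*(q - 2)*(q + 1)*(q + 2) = q^4 - 5*q^3 - 10*q^2 + 20*q + 24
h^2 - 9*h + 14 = (h - 7)*(h - 2)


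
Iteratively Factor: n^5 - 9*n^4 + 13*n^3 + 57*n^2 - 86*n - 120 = (n + 2)*(n^4 - 11*n^3 + 35*n^2 - 13*n - 60) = (n - 4)*(n + 2)*(n^3 - 7*n^2 + 7*n + 15) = (n - 4)*(n + 1)*(n + 2)*(n^2 - 8*n + 15) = (n - 4)*(n - 3)*(n + 1)*(n + 2)*(n - 5)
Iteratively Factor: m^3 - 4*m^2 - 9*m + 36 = (m + 3)*(m^2 - 7*m + 12) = (m - 3)*(m + 3)*(m - 4)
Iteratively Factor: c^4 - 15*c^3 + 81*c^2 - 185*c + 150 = (c - 5)*(c^3 - 10*c^2 + 31*c - 30) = (c - 5)^2*(c^2 - 5*c + 6) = (c - 5)^2*(c - 3)*(c - 2)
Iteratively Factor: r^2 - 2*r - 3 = (r + 1)*(r - 3)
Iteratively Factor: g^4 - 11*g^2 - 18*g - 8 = (g + 1)*(g^3 - g^2 - 10*g - 8) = (g + 1)^2*(g^2 - 2*g - 8) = (g + 1)^2*(g + 2)*(g - 4)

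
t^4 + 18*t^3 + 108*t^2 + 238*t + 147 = (t + 1)*(t + 3)*(t + 7)^2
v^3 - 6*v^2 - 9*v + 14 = (v - 7)*(v - 1)*(v + 2)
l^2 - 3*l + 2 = (l - 2)*(l - 1)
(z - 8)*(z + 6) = z^2 - 2*z - 48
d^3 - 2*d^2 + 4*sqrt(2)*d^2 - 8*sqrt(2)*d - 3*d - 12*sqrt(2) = (d - 3)*(d + 1)*(d + 4*sqrt(2))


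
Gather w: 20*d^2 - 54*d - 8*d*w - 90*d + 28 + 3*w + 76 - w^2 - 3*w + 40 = 20*d^2 - 8*d*w - 144*d - w^2 + 144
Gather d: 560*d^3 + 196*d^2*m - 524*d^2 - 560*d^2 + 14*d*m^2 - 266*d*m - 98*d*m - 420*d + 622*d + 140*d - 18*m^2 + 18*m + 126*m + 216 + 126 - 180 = 560*d^3 + d^2*(196*m - 1084) + d*(14*m^2 - 364*m + 342) - 18*m^2 + 144*m + 162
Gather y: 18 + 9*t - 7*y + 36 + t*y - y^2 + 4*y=9*t - y^2 + y*(t - 3) + 54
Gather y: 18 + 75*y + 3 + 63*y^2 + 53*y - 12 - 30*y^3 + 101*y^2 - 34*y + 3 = -30*y^3 + 164*y^2 + 94*y + 12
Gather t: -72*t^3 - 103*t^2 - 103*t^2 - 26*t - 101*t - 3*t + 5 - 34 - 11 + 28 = -72*t^3 - 206*t^2 - 130*t - 12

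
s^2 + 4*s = s*(s + 4)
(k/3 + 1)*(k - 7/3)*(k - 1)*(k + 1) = k^4/3 + 2*k^3/9 - 8*k^2/3 - 2*k/9 + 7/3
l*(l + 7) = l^2 + 7*l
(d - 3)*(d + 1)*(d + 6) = d^3 + 4*d^2 - 15*d - 18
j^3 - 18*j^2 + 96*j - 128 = (j - 8)^2*(j - 2)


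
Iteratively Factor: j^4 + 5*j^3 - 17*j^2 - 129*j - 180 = (j + 4)*(j^3 + j^2 - 21*j - 45) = (j + 3)*(j + 4)*(j^2 - 2*j - 15) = (j + 3)^2*(j + 4)*(j - 5)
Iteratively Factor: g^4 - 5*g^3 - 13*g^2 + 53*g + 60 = (g - 5)*(g^3 - 13*g - 12) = (g - 5)*(g - 4)*(g^2 + 4*g + 3) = (g - 5)*(g - 4)*(g + 1)*(g + 3)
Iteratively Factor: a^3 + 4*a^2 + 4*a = (a + 2)*(a^2 + 2*a) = (a + 2)^2*(a)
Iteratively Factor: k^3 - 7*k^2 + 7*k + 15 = (k + 1)*(k^2 - 8*k + 15) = (k - 3)*(k + 1)*(k - 5)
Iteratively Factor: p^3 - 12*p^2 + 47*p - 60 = (p - 4)*(p^2 - 8*p + 15) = (p - 4)*(p - 3)*(p - 5)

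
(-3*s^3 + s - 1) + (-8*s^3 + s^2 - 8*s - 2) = -11*s^3 + s^2 - 7*s - 3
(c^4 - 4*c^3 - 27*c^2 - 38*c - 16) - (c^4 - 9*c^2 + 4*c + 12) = -4*c^3 - 18*c^2 - 42*c - 28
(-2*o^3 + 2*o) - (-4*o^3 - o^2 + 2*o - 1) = 2*o^3 + o^2 + 1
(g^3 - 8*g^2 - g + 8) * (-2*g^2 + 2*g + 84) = -2*g^5 + 18*g^4 + 70*g^3 - 690*g^2 - 68*g + 672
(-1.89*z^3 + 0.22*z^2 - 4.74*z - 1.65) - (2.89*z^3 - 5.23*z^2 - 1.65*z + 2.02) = -4.78*z^3 + 5.45*z^2 - 3.09*z - 3.67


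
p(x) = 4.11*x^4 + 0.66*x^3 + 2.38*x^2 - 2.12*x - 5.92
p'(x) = 16.44*x^3 + 1.98*x^2 + 4.76*x - 2.12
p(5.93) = 5285.13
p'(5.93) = 3523.93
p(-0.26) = -5.20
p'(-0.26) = -3.51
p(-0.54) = -3.84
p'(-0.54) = -6.70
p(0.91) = -2.56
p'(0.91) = 16.24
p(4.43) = 1671.69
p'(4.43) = 1487.09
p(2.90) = 314.74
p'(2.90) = 429.29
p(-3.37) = 533.10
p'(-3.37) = -624.88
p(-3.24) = 456.41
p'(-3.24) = -555.92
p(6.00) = 5536.16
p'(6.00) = 3648.76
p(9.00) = 27614.63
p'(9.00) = 12185.86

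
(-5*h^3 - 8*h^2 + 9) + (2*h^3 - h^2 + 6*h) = -3*h^3 - 9*h^2 + 6*h + 9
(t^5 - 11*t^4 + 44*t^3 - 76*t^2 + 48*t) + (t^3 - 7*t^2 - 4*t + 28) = t^5 - 11*t^4 + 45*t^3 - 83*t^2 + 44*t + 28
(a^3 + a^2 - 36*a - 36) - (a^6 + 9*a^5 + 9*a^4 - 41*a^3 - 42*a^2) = -a^6 - 9*a^5 - 9*a^4 + 42*a^3 + 43*a^2 - 36*a - 36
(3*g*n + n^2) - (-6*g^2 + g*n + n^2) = 6*g^2 + 2*g*n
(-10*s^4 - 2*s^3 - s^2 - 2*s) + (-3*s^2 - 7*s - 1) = -10*s^4 - 2*s^3 - 4*s^2 - 9*s - 1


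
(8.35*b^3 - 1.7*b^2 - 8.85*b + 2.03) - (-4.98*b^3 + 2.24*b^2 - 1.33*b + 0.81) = 13.33*b^3 - 3.94*b^2 - 7.52*b + 1.22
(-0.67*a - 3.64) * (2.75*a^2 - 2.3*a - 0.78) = -1.8425*a^3 - 8.469*a^2 + 8.8946*a + 2.8392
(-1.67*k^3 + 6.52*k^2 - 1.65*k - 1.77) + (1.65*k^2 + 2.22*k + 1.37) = -1.67*k^3 + 8.17*k^2 + 0.57*k - 0.4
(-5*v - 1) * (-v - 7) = 5*v^2 + 36*v + 7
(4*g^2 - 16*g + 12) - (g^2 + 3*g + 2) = 3*g^2 - 19*g + 10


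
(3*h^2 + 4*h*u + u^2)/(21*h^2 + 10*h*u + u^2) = (h + u)/(7*h + u)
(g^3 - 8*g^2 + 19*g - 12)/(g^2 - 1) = (g^2 - 7*g + 12)/(g + 1)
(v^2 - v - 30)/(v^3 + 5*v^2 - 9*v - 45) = (v - 6)/(v^2 - 9)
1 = 1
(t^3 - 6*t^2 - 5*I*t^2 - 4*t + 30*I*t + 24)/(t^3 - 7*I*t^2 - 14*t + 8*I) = (t - 6)/(t - 2*I)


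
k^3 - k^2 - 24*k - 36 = (k - 6)*(k + 2)*(k + 3)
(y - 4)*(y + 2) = y^2 - 2*y - 8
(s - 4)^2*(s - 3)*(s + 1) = s^4 - 10*s^3 + 29*s^2 - 8*s - 48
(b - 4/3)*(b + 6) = b^2 + 14*b/3 - 8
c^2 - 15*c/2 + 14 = (c - 4)*(c - 7/2)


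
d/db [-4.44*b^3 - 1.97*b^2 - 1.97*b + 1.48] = -13.32*b^2 - 3.94*b - 1.97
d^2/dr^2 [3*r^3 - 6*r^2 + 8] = 18*r - 12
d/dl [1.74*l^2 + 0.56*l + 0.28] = 3.48*l + 0.56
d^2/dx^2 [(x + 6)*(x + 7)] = 2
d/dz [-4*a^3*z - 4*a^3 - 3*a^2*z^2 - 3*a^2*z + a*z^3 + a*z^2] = a*(-4*a^2 - 6*a*z - 3*a + 3*z^2 + 2*z)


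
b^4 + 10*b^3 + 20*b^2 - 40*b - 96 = (b - 2)*(b + 2)*(b + 4)*(b + 6)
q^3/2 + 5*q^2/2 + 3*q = q*(q/2 + 1)*(q + 3)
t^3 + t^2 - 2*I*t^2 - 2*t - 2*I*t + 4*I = (t - 1)*(t + 2)*(t - 2*I)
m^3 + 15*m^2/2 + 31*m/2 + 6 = (m + 1/2)*(m + 3)*(m + 4)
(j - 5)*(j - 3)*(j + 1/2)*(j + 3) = j^4 - 9*j^3/2 - 23*j^2/2 + 81*j/2 + 45/2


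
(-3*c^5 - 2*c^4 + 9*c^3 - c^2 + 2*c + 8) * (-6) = 18*c^5 + 12*c^4 - 54*c^3 + 6*c^2 - 12*c - 48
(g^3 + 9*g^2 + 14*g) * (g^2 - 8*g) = g^5 + g^4 - 58*g^3 - 112*g^2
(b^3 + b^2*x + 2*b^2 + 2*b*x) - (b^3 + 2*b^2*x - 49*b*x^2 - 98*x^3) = -b^2*x + 2*b^2 + 49*b*x^2 + 2*b*x + 98*x^3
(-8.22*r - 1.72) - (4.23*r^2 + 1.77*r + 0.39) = -4.23*r^2 - 9.99*r - 2.11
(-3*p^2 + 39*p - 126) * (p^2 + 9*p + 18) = -3*p^4 + 12*p^3 + 171*p^2 - 432*p - 2268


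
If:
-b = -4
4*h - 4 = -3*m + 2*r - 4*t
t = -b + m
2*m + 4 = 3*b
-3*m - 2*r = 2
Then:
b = 4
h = -11/2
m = 4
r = -7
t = 0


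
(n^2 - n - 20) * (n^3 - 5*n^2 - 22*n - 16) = n^5 - 6*n^4 - 37*n^3 + 106*n^2 + 456*n + 320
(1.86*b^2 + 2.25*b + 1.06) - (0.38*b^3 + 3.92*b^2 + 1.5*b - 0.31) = -0.38*b^3 - 2.06*b^2 + 0.75*b + 1.37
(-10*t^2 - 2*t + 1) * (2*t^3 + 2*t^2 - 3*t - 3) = -20*t^5 - 24*t^4 + 28*t^3 + 38*t^2 + 3*t - 3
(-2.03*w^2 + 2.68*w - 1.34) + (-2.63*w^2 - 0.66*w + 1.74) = -4.66*w^2 + 2.02*w + 0.4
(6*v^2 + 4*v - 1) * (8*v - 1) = 48*v^3 + 26*v^2 - 12*v + 1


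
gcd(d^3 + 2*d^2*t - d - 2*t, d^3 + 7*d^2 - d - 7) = d^2 - 1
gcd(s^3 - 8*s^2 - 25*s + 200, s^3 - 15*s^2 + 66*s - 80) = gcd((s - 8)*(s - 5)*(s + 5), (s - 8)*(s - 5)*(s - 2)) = s^2 - 13*s + 40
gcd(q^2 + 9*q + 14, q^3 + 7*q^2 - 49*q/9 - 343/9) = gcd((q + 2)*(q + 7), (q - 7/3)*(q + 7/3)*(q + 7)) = q + 7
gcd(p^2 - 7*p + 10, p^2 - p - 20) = p - 5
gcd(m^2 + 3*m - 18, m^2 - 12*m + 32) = 1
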